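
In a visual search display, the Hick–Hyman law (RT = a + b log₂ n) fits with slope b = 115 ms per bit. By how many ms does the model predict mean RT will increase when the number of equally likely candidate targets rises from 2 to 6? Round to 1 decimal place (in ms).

The intercept a cancels: ΔRT = b·(log₂ n₂ − log₂ n₁) = b·log₂(n₂/n₁).
log₂(6) − log₂(2) = 2.5850 − 1 = 1.5850.
ΔRT = 115 × 1.5850 = 182.271 ms.

182.3 ms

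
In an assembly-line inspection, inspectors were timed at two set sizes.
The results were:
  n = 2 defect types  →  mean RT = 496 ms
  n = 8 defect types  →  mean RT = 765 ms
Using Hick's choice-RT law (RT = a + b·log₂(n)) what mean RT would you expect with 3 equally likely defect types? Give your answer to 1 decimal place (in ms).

574.7 ms

Solve the two-equation system in a and b:
  b = (765 − 496) / (log₂ 8 − log₂ 2) = 269 / (3 − 1) = 134.500 ms/bit
  a = 496 − 134.500 × 1 = 361.500 ms
Then RT(3) = 361.500 + 134.500 × log₂ 3 = 361.500 + 134.500 × 1.5850 ≈ 574.677 ms.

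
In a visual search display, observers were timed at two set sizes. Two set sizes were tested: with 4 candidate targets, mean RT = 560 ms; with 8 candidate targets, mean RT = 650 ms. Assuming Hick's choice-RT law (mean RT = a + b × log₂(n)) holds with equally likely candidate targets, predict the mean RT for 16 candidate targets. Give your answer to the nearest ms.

RT is linear in log₂ n, so two points fix the line:
  b = (650 − 560) / (log₂ 8 − log₂ 4) = 90 / (3 − 2) = 90 ms/bit
  a = 560 − 90 × 2 = 380 ms
Then RT(16) = 380 + 90 × log₂ 16 = 380 + 90 × 4 ≈ 740.000 ms.

740 ms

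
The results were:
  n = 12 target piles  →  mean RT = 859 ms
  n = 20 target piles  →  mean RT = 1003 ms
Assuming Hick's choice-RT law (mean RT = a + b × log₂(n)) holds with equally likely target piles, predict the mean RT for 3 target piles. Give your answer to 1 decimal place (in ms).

RT is linear in log₂ n, so two points fix the line:
  b = (1003 − 859) / (log₂ 20 − log₂ 12) = 144 / (4.3219 − 3.5850) = 195.396 ms/bit
  a = 859 − 195.396 × 3.5850 = 158.513 ms
Then RT(3) = 158.513 + 195.396 × log₂ 3 = 158.513 + 195.396 × 1.5850 ≈ 468.208 ms.

468.2 ms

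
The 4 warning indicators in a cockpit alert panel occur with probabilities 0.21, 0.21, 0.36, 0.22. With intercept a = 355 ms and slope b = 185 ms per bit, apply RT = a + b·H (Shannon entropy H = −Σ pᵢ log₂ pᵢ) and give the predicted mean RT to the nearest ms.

Entropy contributions −pᵢ log₂ pᵢ: 0.4728, 0.4728, 0.5306, 0.4806; sum H = 1.9568 bits.
RT = a + bH = 355 + 185·1.9568 = 717.01 ms.

717 ms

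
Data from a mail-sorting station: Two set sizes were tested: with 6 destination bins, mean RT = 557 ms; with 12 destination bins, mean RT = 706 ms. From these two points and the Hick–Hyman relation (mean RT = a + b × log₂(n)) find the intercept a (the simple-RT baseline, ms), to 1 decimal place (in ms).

171.8 ms

The slope on a log₂ axis is (706 − 557) / (3.5850 − 2.5850) = 149.000 ms/bit.
a = RT₁ − b·log₂ n₁ = 557 − 149.000 × 2.5850 = 171.841 ms.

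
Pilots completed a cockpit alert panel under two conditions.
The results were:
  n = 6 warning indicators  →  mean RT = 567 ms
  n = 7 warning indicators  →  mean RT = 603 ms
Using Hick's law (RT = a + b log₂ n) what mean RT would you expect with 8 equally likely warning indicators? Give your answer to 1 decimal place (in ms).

634.2 ms

RT is linear in log₂ n, so two points fix the line:
  b = (603 − 567) / (log₂ 7 − log₂ 6) = 36 / (2.8074 − 2.5850) = 161.876 ms/bit
  a = 567 − 161.876 × 2.5850 = 148.557 ms
Then RT(8) = 148.557 + 161.876 × log₂ 8 = 148.557 + 161.876 × 3 ≈ 634.185 ms.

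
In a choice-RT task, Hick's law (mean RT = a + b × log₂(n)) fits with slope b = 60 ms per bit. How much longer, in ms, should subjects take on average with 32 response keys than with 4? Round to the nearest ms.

180 ms

ΔRT = (a + b log₂ n₂) − (a + b log₂ n₁) = b·(log₂ n₂ − log₂ n₁).
log₂(32) − log₂(4) = log₂(32/4) = log₂(8) = 3.
ΔRT = 60 × 3.0000 = 180.000 ms.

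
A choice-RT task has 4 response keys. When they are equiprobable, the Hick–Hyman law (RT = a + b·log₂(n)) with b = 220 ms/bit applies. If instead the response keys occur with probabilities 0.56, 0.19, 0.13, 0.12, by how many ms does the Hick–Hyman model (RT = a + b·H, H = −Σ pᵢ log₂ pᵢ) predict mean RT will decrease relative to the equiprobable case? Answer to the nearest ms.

72 ms

Equiprobable entropy H₀ = log₂ 4 = 2.0000 bits.
Skewed entropy H = −Σ pᵢ log₂ pᵢ = 1.6734 bits.
ΔRT = b·(H₀ − H) = 220 × 0.3266 = 71.86 ms.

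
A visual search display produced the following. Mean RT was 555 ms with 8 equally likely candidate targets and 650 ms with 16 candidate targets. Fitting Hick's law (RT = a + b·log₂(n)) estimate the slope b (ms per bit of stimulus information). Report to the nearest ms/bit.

95 ms/bit

Slope: b = (650 − 555) / (log₂ 16 − log₂ 8) = 95/1.0000 = 95 ms/bit.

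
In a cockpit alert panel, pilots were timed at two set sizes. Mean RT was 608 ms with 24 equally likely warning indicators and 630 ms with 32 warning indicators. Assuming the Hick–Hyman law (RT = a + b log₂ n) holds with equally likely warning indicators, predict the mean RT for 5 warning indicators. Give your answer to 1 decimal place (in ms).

Fit slope and intercept:
  b = (630 − 608) / (log₂ 32 − log₂ 24) = 22 / (5 − 4.5850) = 53.007 ms/bit
  a = 608 − 53.007 × 4.5850 = 364.964 ms
Then RT(5) = 364.964 + 53.007 × log₂ 5 = 364.964 + 53.007 × 2.3219 ≈ 488.043 ms.

488.0 ms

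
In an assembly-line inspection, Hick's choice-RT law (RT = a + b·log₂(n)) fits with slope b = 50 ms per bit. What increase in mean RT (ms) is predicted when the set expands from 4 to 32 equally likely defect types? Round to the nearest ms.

150 ms

The intercept a cancels: ΔRT = b·(log₂ n₂ − log₂ n₁) = b·log₂(n₂/n₁).
log₂(32) − log₂(4) = log₂(32/4) = log₂(8) = 3.
ΔRT = 50 × 3.0000 = 150.000 ms.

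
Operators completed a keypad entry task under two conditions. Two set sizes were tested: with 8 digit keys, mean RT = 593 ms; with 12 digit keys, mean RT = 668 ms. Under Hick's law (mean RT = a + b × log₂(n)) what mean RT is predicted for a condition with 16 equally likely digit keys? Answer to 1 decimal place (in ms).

721.2 ms

Solve the two-equation system in a and b:
  b = (668 − 593) / (log₂ 12 − log₂ 8) = 75 / (3.5850 − 3) = 128.213 ms/bit
  a = 593 − 128.213 × 3 = 208.360 ms
Then RT(16) = 208.360 + 128.213 × log₂ 16 = 208.360 + 128.213 × 4 ≈ 721.213 ms.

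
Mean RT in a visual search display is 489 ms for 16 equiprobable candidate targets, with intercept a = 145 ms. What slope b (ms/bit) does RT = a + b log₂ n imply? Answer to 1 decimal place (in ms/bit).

86.0 ms/bit

16 alternatives carry log₂ 16 = 4 bits; the choice cost is 489 − 145 = 344 ms, so b = 344/4 = 86.000 ms/bit.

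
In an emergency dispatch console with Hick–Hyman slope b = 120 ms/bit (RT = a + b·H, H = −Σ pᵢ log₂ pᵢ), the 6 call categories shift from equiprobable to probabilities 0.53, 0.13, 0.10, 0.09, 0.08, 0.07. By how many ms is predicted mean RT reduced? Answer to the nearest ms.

61 ms

The RT saving is b·ΔH. Equiprobable H₀ = log₂(6) = 2.5850 bits; with the given probabilities H = 2.0730 bits.
b·(H₀ − H) = 120 × (2.5850 − 2.0730) = 61.44 ms.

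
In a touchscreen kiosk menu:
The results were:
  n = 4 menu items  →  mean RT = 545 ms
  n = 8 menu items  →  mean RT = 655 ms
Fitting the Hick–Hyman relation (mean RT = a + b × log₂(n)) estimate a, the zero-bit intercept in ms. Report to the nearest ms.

b = (RT₂ − RT₁)/(log₂ n₂ − log₂ n₁) = (655 − 545)/(3 − 2) = 110 ms/bit.
a = RT₁ − b·log₂ n₁ = 545 − 110 × 2 = 325.000 ms.

325 ms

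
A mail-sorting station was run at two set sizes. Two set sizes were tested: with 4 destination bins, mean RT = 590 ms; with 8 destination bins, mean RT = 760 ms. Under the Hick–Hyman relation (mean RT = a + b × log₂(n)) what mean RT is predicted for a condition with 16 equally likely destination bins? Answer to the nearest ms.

Solve the two-equation system in a and b:
  b = (760 − 590) / (log₂ 8 − log₂ 4) = 170 / (3 − 2) = 170 ms/bit
  a = 590 − 170 × 2 = 250 ms
Then RT(16) = 250 + 170 × log₂ 16 = 250 + 170 × 4 ≈ 930.000 ms.

930 ms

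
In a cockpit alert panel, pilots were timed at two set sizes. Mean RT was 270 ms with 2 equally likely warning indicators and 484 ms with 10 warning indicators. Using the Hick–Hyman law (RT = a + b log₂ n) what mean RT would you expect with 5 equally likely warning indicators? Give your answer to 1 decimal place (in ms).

Solve the two-equation system in a and b:
  b = (484 − 270) / (log₂ 10 − log₂ 2) = 214 / (3.3219 − 1) = 92.165 ms/bit
  a = 270 − 92.165 × 1 = 177.835 ms
Then RT(5) = 177.835 + 92.165 × log₂ 5 = 177.835 + 92.165 × 2.3219 ≈ 391.835 ms.

391.8 ms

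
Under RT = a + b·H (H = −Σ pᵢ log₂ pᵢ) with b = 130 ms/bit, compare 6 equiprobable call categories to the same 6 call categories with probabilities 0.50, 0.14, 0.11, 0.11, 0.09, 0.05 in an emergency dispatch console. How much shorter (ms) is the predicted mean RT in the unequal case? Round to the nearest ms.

Equiprobable entropy H₀ = log₂ 6 = 2.5850 bits.
Skewed entropy H = −Σ pᵢ log₂ pᵢ = 2.1264 bits.
ΔRT = b·(H₀ − H) = 130 × 0.4585 = 59.61 ms.

60 ms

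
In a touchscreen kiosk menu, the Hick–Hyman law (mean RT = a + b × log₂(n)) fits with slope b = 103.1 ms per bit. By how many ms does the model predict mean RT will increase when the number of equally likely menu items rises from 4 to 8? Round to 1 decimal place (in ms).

The intercept a cancels: ΔRT = b·(log₂ n₂ − log₂ n₁) = b·log₂(n₂/n₁).
log₂(8) − log₂(4) = log₂(8/4) = log₂(2) = 1.
ΔRT = 103.1 × 1.0000 = 103.100 ms.

103.1 ms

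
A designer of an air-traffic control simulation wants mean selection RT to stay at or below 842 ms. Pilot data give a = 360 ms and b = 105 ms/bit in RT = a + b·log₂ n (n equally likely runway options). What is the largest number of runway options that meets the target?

24

Information budget: (842 − 360)/105 = 4.5905 bits, so n ≤ 2^4.5905 = 24.092 → at most 24.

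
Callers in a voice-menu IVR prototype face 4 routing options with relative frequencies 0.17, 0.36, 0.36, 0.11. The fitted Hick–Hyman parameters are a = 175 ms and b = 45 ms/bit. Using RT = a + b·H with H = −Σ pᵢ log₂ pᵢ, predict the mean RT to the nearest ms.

258 ms

Entropy contributions −pᵢ log₂ pᵢ: 0.4346, 0.5306, 0.5306, 0.3503; sum H = 1.8461 bits.
RT = a + bH = 175 + 45·1.8461 = 258.07 ms.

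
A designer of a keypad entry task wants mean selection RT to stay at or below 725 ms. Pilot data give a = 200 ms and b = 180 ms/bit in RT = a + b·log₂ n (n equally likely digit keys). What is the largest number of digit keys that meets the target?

7

Set 200 + 180·log₂ n ≤ 725 → log₂ n ≤ (725 − 200)/180 = 2.9167.
So n ≤ 2^2.9167 = 7.551; the largest integer n is 7.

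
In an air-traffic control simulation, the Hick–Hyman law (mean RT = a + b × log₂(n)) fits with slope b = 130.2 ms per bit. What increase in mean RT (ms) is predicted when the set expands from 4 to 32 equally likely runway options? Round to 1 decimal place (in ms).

390.6 ms

The intercept a cancels: ΔRT = b·(log₂ n₂ − log₂ n₁) = b·log₂(n₂/n₁).
log₂(32) − log₂(4) = log₂(32/4) = log₂(8) = 3.
ΔRT = 130.2 × 3.0000 = 390.600 ms.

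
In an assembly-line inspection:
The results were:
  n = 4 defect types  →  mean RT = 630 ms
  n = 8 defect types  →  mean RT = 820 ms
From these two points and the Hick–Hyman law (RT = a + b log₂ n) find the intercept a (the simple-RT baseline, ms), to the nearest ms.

The slope on a log₂ axis is (820 − 630) / (3 − 2) = 190 ms/bit.
a = RT₁ − b·log₂ n₁ = 630 − 190 × 2 = 250.000 ms.

250 ms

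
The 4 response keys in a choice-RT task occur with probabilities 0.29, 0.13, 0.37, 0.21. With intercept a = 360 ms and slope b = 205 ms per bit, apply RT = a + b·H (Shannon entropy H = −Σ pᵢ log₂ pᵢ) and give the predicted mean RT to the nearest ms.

750 ms

H = 0.29·log₂(1/0.29) + 0.13·log₂(1/0.13) + 0.37·log₂(1/0.37) + 0.21·log₂(1/0.21) = 1.9041 bits.
RT = 360 + 205 × 1.9041 = 750.34 ms.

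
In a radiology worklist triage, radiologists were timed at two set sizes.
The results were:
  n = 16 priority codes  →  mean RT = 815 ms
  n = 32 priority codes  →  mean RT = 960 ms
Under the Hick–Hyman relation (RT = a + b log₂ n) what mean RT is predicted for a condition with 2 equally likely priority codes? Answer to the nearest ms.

380 ms

RT is linear in log₂ n, so two points fix the line:
  b = (960 − 815) / (log₂ 32 − log₂ 16) = 145 / (5 − 4) = 145 ms/bit
  a = 815 − 145 × 4 = 235 ms
Then RT(2) = 235 + 145 × log₂ 2 = 235 + 145 × 1 ≈ 380.000 ms.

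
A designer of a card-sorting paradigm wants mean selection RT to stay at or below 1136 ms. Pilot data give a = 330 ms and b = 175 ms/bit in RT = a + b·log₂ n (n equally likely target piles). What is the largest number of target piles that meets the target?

175·log₂ n ≤ 1136 − 330 = 806, giving log₂ n ≤ 4.6057 and n ≤ 24.348. The largest whole number is 24.

24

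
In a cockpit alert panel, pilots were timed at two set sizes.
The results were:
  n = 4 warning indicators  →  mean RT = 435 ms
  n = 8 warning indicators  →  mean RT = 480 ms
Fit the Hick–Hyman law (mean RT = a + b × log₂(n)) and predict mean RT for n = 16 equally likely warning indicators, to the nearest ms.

525 ms

Solve the two-equation system in a and b:
  b = (480 − 435) / (log₂ 8 − log₂ 4) = 45 / (3 − 2) = 45 ms/bit
  a = 435 − 45 × 2 = 345 ms
Then RT(16) = 345 + 45 × log₂ 16 = 345 + 45 × 4 ≈ 525.000 ms.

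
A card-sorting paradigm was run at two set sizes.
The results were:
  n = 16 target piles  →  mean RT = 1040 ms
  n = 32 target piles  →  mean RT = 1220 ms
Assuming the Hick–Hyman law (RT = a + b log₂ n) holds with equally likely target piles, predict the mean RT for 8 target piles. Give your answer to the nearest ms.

860 ms

With log₂ n on the abscissa the relation is linear; from the two conditions:
  b = (1220 − 1040) / (log₂ 32 − log₂ 16) = 180 / (5 − 4) = 180 ms/bit
  a = 1040 − 180 × 4 = 320 ms
Then RT(8) = 320 + 180 × log₂ 8 = 320 + 180 × 3 ≈ 860.000 ms.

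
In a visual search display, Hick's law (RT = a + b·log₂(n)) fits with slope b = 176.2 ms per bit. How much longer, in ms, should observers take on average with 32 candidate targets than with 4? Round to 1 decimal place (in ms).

528.6 ms

Only the slope matters, since a is common to both: ΔRT = b·log₂(n₂/n₁).
log₂(32) − log₂(4) = log₂(32/4) = log₂(8) = 3.
ΔRT = 176.2 × 3.0000 = 528.600 ms.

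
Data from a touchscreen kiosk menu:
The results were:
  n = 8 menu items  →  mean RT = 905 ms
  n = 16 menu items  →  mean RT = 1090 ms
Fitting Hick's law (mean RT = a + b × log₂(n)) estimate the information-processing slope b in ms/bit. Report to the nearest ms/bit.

185 ms/bit

The slope on a log₂ axis is (1090 − 905) / (4 − 3) = 185 ms/bit.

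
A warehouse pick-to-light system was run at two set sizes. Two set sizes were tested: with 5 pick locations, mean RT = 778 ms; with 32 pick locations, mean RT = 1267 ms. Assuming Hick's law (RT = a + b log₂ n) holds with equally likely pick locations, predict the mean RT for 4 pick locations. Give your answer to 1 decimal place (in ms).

719.2 ms

With log₂ n on the abscissa the relation is linear; from the two conditions:
  b = (1267 − 778) / (log₂ 32 − log₂ 5) = 489 / (5 − 2.3219) = 182.594 ms/bit
  a = 778 − 182.594 × 2.3219 = 354.030 ms
Then RT(4) = 354.030 + 182.594 × log₂ 4 = 354.030 + 182.594 × 2 ≈ 719.218 ms.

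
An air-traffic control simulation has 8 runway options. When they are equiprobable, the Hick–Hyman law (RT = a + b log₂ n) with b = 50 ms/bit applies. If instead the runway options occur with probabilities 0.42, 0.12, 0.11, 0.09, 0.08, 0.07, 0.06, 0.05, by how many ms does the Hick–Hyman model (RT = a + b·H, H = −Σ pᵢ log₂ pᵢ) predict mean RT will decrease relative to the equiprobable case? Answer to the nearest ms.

Equiprobable entropy H₀ = log₂ 8 = 3.0000 bits.
Skewed entropy H = −Σ pᵢ log₂ pᵢ = 2.5753 bits.
ΔRT = b·(H₀ − H) = 50 × 0.4247 = 21.23 ms.

21 ms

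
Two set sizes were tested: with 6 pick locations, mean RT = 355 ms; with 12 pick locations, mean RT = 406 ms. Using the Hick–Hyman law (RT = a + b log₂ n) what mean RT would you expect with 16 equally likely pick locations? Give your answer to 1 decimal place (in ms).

427.2 ms

RT is linear in log₂ n, so two points fix the line:
  b = (406 − 355) / (log₂ 12 − log₂ 6) = 51 / (3.5850 − 2.5850) = 51.000 ms/bit
  a = 355 − 51.000 × 2.5850 = 223.167 ms
Then RT(16) = 223.167 + 51.000 × log₂ 16 = 223.167 + 51.000 × 4 ≈ 427.167 ms.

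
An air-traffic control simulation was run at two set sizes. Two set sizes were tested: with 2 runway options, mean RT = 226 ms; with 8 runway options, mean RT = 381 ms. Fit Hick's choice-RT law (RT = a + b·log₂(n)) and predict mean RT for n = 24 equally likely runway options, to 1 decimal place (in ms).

RT is linear in log₂ n, so two points fix the line:
  b = (381 − 226) / (log₂ 8 − log₂ 2) = 155 / (3 − 1) = 77.500 ms/bit
  a = 226 − 77.500 × 1 = 148.500 ms
Then RT(24) = 148.500 + 77.500 × log₂ 24 = 148.500 + 77.500 × 4.5850 ≈ 503.835 ms.

503.8 ms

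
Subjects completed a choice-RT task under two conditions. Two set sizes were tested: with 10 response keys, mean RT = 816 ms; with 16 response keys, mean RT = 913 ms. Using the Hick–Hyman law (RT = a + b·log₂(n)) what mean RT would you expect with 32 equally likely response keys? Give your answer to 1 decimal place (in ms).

Solve the two-equation system in a and b:
  b = (913 − 816) / (log₂ 16 − log₂ 10) = 97 / (4 − 3.3219) = 143.053 ms/bit
  a = 816 − 143.053 × 3.3219 = 340.789 ms
Then RT(32) = 340.789 + 143.053 × log₂ 32 = 340.789 + 143.053 × 5 ≈ 1056.053 ms.

1056.1 ms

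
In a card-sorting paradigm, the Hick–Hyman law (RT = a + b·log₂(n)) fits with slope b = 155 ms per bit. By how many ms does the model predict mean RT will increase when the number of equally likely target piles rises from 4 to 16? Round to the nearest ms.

310 ms

Only the slope matters, since a is common to both: ΔRT = b·log₂(n₂/n₁).
log₂(16) − log₂(4) = log₂(16/4) = log₂(4) = 2.
ΔRT = 155 × 2.0000 = 310.000 ms.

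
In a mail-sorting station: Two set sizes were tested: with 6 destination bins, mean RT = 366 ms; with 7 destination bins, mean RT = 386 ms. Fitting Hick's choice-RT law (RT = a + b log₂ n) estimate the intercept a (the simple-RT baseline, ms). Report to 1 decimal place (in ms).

Slope: b = (386 − 366) / (log₂ 7 − log₂ 6) = 20/0.2224 = 89.931 ms/bit.
Intercept: a = 366 − 89.931·log₂(6) = 133.531 ms.

133.5 ms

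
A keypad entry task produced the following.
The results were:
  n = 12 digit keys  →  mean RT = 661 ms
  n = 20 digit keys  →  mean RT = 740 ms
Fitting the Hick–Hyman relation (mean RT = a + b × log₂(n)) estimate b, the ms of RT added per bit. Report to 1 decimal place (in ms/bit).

The slope on a log₂ axis is (740 − 661) / (4.3219 − 3.5850) = 107.196 ms/bit.

107.2 ms/bit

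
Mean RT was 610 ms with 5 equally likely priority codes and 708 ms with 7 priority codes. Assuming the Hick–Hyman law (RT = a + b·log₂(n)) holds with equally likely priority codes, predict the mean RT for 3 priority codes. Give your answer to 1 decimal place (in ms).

461.2 ms

Fit slope and intercept:
  b = (708 − 610) / (log₂ 7 − log₂ 5) = 98 / (2.8074 − 2.3219) = 201.884 ms/bit
  a = 610 − 201.884 × 2.3219 = 141.239 ms
Then RT(3) = 141.239 + 201.884 × log₂ 3 = 141.239 + 201.884 × 1.5850 ≈ 461.218 ms.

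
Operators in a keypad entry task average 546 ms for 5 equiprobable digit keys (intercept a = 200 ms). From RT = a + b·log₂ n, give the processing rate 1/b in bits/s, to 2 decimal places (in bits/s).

6.71 bits/s

b = (546 − 200)/log₂ 5 = 346/2.3219 = 149.014 ms per bit = 0.14901 s/bit; the reciprocal is 6.711 bits/s.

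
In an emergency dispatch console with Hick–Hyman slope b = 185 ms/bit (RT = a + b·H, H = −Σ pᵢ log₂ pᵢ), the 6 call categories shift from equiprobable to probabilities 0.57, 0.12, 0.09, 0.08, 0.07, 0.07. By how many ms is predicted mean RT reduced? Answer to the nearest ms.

The RT saving is b·ΔH. Equiprobable H₀ = log₂(6) = 2.5850 bits; with the given probabilities H = 1.9706 bits.
b·(H₀ − H) = 185 × (2.5850 − 1.9706) = 113.66 ms.

114 ms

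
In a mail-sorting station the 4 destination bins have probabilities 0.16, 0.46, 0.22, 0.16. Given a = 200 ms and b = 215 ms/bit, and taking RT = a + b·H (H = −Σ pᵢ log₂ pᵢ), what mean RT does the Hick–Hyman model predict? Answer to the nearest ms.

H = 0.16·log₂(1/0.16) + 0.46·log₂(1/0.46) + 0.22·log₂(1/0.22) + 0.16·log₂(1/0.16) = 1.8419 bits.
RT = 200 + 215 × 1.8419 = 596.02 ms.

596 ms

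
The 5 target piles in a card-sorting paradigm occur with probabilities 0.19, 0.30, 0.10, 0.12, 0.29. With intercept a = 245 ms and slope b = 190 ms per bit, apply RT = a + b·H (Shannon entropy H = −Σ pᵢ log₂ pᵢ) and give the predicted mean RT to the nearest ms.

Entropy contributions −pᵢ log₂ pᵢ: 0.4552, 0.5211, 0.3322, 0.3671, 0.5179; sum H = 2.1935 bits.
RT = a + bH = 245 + 190·2.1935 = 661.76 ms.

662 ms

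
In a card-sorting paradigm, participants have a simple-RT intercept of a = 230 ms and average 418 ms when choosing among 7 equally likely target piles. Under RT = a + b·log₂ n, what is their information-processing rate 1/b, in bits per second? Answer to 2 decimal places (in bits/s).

14.93 bits/s

Choice component = 418 − 230 = 188 ms over log₂(7) = 2.8074 bits.
b = 188 / 2.8074 = 66.967 ms/bit, so 1/b = 14.933 bits/s.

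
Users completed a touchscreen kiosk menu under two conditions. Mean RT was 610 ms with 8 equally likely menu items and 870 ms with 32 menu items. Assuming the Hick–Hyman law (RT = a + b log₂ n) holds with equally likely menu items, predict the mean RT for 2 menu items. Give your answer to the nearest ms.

With log₂ n on the abscissa the relation is linear; from the two conditions:
  b = (870 − 610) / (log₂ 32 − log₂ 8) = 260 / (5 − 3) = 130 ms/bit
  a = 610 − 130 × 3 = 220 ms
Then RT(2) = 220 + 130 × log₂ 2 = 220 + 130 × 1 ≈ 350.000 ms.

350 ms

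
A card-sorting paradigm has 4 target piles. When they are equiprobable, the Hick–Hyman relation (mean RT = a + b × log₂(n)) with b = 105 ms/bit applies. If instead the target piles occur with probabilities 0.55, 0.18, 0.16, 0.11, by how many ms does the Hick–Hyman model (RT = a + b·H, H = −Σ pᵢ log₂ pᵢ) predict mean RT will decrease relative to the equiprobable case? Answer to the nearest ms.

32 ms

The RT saving is b·ΔH. Equiprobable H₀ = log₂(4) = 2.0000 bits; with the given probabilities H = 1.6930 bits.
b·(H₀ − H) = 105 × (2.0000 − 1.6930) = 32.24 ms.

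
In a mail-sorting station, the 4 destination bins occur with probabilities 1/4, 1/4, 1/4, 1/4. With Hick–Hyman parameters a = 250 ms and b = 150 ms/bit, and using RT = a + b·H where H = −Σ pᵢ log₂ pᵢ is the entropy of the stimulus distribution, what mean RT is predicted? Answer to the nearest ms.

Each term −pᵢ log₂ pᵢ: 0.25·2 + 0.25·2 + 0.25·2 + 0.25·2; summed, H = 2.000 bits.
Mean RT = a + bH = 250 + 150·2.000 = 550.00 ms.

550 ms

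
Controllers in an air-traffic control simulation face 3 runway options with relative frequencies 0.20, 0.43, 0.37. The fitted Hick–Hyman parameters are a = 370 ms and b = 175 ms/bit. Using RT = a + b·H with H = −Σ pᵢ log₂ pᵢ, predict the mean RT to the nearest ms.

H = 0.20·log₂(1/0.20) + 0.43·log₂(1/0.43) + 0.37·log₂(1/0.37) = 1.5187 bits.
RT = 370 + 175 × 1.5187 = 635.77 ms.

636 ms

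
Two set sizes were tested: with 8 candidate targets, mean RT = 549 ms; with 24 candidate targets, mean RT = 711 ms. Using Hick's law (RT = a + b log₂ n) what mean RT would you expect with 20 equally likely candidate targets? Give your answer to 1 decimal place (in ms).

684.1 ms

Solve the two-equation system in a and b:
  b = (711 − 549) / (log₂ 24 − log₂ 8) = 162 / (4.5850 − 3) = 102.211 ms/bit
  a = 549 − 102.211 × 3 = 242.368 ms
Then RT(20) = 242.368 + 102.211 × log₂ 20 = 242.368 + 102.211 × 4.3219 ≈ 684.115 ms.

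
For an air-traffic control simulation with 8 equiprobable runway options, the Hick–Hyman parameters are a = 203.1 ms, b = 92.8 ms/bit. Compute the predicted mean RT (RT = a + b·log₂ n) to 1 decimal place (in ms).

log₂(8) = 3 bits, so RT = 203.1 + 92.8 × 3 ≈ 481.500 ms.

481.5 ms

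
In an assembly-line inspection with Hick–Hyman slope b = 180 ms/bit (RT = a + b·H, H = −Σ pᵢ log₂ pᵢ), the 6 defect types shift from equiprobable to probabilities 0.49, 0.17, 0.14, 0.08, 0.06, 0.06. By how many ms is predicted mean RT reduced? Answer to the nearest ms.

The RT saving is b·ΔH. Equiprobable H₀ = log₂(6) = 2.5850 bits; with the given probabilities H = 2.1146 bits.
b·(H₀ − H) = 180 × (2.5850 − 2.1146) = 84.67 ms.

85 ms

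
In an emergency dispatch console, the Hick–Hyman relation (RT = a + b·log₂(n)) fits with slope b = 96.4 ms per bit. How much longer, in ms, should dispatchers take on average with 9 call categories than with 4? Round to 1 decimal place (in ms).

112.8 ms

Only the slope matters, since a is common to both: ΔRT = b·log₂(n₂/n₁).
log₂(9) − log₂(4) = 3.1699 − 2 = 1.1699.
ΔRT = 96.4 × 1.1699 = 112.781 ms.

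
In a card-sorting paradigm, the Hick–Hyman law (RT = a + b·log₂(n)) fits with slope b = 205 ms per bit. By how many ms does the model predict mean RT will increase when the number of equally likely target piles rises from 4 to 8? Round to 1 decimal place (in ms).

205.0 ms

Only the slope matters, since a is common to both: ΔRT = b·log₂(n₂/n₁).
log₂(8) − log₂(4) = log₂(8/4) = log₂(2) = 1.
ΔRT = 205 × 1.0000 = 205.000 ms.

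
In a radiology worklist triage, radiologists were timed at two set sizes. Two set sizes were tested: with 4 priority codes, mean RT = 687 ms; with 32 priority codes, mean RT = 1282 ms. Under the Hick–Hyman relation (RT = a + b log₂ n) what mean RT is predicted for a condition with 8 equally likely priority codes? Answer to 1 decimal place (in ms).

885.3 ms

With log₂ n on the abscissa the relation is linear; from the two conditions:
  b = (1282 − 687) / (log₂ 32 − log₂ 4) = 595 / (5 − 2) = 198.333 ms/bit
  a = 687 − 198.333 × 2 = 290.333 ms
Then RT(8) = 290.333 + 198.333 × log₂ 8 = 290.333 + 198.333 × 3 ≈ 885.333 ms.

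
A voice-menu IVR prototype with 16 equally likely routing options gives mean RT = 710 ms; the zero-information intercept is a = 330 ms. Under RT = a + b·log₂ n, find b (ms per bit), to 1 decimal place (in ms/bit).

b = (710 − 330) / log₂(16) = 380 / 4 = 95.000 ms/bit.

95.0 ms/bit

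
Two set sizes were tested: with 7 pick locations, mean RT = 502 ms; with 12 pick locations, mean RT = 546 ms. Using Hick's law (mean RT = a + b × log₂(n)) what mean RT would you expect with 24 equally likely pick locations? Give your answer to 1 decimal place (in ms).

602.6 ms

With log₂ n on the abscissa the relation is linear; from the two conditions:
  b = (546 − 502) / (log₂ 12 − log₂ 7) = 44 / (3.5850 − 2.8074) = 56.584 ms/bit
  a = 502 − 56.584 × 2.8074 = 343.149 ms
Then RT(24) = 343.149 + 56.584 × log₂ 24 = 343.149 + 56.584 × 4.5850 ≈ 602.584 ms.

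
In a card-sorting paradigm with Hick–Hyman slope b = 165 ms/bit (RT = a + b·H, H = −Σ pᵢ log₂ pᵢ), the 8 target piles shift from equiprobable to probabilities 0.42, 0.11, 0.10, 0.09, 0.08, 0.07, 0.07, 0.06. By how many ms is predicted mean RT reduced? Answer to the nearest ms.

67 ms

Equiprobable entropy H₀ = log₂ 8 = 3.0000 bits.
Skewed entropy H = −Σ pᵢ log₂ pᵢ = 2.5929 bits.
ΔRT = b·(H₀ − H) = 165 × 0.4071 = 67.17 ms.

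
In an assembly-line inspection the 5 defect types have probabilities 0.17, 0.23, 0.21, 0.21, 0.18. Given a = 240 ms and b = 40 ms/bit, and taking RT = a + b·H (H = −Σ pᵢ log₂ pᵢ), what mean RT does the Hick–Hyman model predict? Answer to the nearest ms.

333 ms

H = 0.17·log₂(1/0.17) + 0.23·log₂(1/0.23) + 0.21·log₂(1/0.21) + 0.21·log₂(1/0.21) + 0.18·log₂(1/0.18) = 2.3132 bits.
RT = 240 + 40 × 2.3132 = 332.53 ms.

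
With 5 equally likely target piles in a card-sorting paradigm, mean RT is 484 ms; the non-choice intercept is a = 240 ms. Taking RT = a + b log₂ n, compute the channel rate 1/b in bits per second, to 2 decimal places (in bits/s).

9.52 bits/s

Choice component = 484 − 240 = 244 ms over log₂(5) = 2.3219 bits.
b = 244 / 2.3219 = 105.085 ms/bit, so 1/b = 9.516 bits/s.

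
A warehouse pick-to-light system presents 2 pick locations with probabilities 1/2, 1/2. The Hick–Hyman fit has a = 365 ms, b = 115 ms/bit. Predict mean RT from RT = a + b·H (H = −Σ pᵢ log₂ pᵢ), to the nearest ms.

480 ms

H = −Σ pᵢ log₂ pᵢ = 0.5·1 + 0.5·1 = 1.000 bits.
RT = 365 + 115 × 1.000 = 480.00 ms.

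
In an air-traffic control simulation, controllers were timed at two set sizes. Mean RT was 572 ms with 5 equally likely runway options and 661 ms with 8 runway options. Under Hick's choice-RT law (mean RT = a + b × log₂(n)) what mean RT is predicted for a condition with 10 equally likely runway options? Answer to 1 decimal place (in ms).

Solve the two-equation system in a and b:
  b = (661 − 572) / (log₂ 8 − log₂ 5) = 89 / (3 − 2.3219) = 131.255 ms/bit
  a = 572 − 131.255 × 2.3219 = 267.236 ms
Then RT(10) = 267.236 + 131.255 × log₂ 10 = 267.236 + 131.255 × 3.3219 ≈ 703.255 ms.

703.3 ms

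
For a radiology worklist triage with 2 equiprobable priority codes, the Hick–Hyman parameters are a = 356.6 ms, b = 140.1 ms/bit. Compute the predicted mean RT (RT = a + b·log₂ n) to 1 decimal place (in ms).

log₂(2) = 1 bits, so RT = 356.6 + 140.1 × 1 ≈ 496.700 ms.

496.7 ms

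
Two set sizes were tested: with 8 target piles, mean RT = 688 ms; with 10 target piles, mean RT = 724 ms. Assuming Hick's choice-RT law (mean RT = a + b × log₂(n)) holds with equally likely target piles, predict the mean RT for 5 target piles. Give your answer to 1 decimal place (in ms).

612.2 ms

Fit slope and intercept:
  b = (724 − 688) / (log₂ 10 − log₂ 8) = 36 / (3.3219 − 3) = 111.826 ms/bit
  a = 688 − 111.826 × 3 = 352.521 ms
Then RT(5) = 352.521 + 111.826 × log₂ 5 = 352.521 + 111.826 × 2.3219 ≈ 612.174 ms.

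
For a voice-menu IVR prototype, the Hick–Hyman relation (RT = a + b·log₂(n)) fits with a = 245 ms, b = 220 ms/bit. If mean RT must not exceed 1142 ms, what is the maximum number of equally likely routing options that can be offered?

220·log₂ n ≤ 1142 − 245 = 897, giving log₂ n ≤ 4.0773 and n ≤ 16.880. The largest whole number is 16.

16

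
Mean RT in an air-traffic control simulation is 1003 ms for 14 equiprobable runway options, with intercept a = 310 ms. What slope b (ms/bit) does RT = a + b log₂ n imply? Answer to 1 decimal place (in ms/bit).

182.0 ms/bit

b = (1003 − 310) / log₂(14) = 693 / 3.8074 = 182.016 ms/bit.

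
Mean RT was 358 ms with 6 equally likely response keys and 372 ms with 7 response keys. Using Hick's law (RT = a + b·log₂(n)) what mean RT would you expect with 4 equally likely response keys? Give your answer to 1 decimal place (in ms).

321.2 ms

RT is linear in log₂ n, so two points fix the line:
  b = (372 − 358) / (log₂ 7 − log₂ 6) = 14 / (2.8074 − 2.5850) = 62.952 ms/bit
  a = 358 − 62.952 × 2.5850 = 195.272 ms
Then RT(4) = 195.272 + 62.952 × log₂ 4 = 195.272 + 62.952 × 2 ≈ 321.176 ms.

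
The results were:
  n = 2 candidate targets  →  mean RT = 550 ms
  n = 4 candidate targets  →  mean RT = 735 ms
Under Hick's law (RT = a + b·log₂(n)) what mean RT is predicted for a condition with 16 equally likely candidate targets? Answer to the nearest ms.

With log₂ n on the abscissa the relation is linear; from the two conditions:
  b = (735 − 550) / (log₂ 4 − log₂ 2) = 185 / (2 − 1) = 185 ms/bit
  a = 550 − 185 × 1 = 365 ms
Then RT(16) = 365 + 185 × log₂ 16 = 365 + 185 × 4 ≈ 1105.000 ms.

1105 ms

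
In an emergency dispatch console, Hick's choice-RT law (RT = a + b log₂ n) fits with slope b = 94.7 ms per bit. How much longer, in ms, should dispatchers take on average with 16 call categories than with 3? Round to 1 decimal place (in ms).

228.7 ms

The intercept a cancels: ΔRT = b·(log₂ n₂ − log₂ n₁) = b·log₂(n₂/n₁).
log₂(16) − log₂(3) = 4 − 1.5850 = 2.4150.
ΔRT = 94.7 × 2.4150 = 228.704 ms.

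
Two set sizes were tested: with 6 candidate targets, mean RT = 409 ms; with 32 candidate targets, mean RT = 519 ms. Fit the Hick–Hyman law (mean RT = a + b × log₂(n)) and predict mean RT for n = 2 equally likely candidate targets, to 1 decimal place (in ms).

336.8 ms

With log₂ n on the abscissa the relation is linear; from the two conditions:
  b = (519 − 409) / (log₂ 32 − log₂ 6) = 110 / (5 − 2.5850) = 45.548 ms/bit
  a = 409 − 45.548 × 2.5850 = 291.260 ms
Then RT(2) = 291.260 + 45.548 × log₂ 2 = 291.260 + 45.548 × 1 ≈ 336.808 ms.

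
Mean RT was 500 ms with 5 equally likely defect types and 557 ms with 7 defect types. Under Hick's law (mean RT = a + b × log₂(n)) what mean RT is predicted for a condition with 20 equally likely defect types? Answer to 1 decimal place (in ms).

734.8 ms

Fit slope and intercept:
  b = (557 − 500) / (log₂ 7 − log₂ 5) = 57 / (2.8074 − 2.3219) = 117.422 ms/bit
  a = 500 − 117.422 × 2.3219 = 227.354 ms
Then RT(20) = 227.354 + 117.422 × log₂ 20 = 227.354 + 117.422 × 4.3219 ≈ 734.845 ms.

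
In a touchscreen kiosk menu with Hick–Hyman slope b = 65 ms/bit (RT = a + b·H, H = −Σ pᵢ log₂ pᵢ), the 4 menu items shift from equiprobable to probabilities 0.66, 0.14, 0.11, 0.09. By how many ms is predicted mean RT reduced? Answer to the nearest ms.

35 ms

Equiprobable entropy H₀ = log₂ 4 = 2.0000 bits.
Skewed entropy H = −Σ pᵢ log₂ pᵢ = 1.4557 bits.
ΔRT = b·(H₀ − H) = 65 × 0.5443 = 35.38 ms.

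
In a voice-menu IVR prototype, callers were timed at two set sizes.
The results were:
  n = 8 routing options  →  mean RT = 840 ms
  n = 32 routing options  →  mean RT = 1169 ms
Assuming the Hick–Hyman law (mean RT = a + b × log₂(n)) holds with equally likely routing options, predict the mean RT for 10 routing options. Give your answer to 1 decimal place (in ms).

893.0 ms

RT is linear in log₂ n, so two points fix the line:
  b = (1169 − 840) / (log₂ 32 − log₂ 8) = 329 / (5 − 3) = 164.500 ms/bit
  a = 840 − 164.500 × 3 = 346.500 ms
Then RT(10) = 346.500 + 164.500 × log₂ 10 = 346.500 + 164.500 × 3.3219 ≈ 892.957 ms.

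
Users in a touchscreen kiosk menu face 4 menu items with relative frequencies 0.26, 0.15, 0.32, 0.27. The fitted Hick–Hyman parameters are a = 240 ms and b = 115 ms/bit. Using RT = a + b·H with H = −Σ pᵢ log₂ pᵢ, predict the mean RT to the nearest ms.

464 ms

Entropy contributions −pᵢ log₂ pᵢ: 0.5053, 0.4105, 0.5260, 0.5100; sum H = 1.9519 bits.
RT = a + bH = 240 + 115·1.9519 = 464.47 ms.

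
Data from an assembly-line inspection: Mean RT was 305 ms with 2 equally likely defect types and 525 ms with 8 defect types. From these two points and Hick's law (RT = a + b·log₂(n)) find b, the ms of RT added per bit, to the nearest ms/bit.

110 ms/bit

The slope on a log₂ axis is (525 − 305) / (3 − 1) = 110 ms/bit.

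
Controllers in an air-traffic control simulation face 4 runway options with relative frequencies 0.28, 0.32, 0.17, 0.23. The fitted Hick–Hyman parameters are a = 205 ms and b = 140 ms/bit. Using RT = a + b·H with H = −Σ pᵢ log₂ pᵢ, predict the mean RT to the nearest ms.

H = 0.28·log₂(1/0.28) + 0.32·log₂(1/0.32) + 0.17·log₂(1/0.17) + 0.23·log₂(1/0.23) = 1.9625 bits.
RT = 205 + 140 × 1.9625 = 479.75 ms.

480 ms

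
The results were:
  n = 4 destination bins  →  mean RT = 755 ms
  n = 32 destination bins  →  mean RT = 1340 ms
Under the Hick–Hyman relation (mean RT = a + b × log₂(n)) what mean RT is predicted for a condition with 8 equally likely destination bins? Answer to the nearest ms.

950 ms

Solve the two-equation system in a and b:
  b = (1340 − 755) / (log₂ 32 − log₂ 4) = 585 / (5 − 2) = 195 ms/bit
  a = 755 − 195 × 2 = 365 ms
Then RT(8) = 365 + 195 × log₂ 8 = 365 + 195 × 3 ≈ 950.000 ms.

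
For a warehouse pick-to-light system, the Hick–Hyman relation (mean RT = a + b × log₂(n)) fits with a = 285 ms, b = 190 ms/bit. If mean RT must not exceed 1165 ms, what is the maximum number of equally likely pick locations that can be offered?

190·log₂ n ≤ 1165 − 285 = 880, giving log₂ n ≤ 4.6316 and n ≤ 24.788. The largest whole number is 24.

24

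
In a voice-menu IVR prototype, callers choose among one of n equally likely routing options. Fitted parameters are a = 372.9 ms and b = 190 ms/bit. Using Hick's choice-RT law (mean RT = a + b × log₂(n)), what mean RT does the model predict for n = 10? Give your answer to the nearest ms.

log₂(10) = 3.3219 bits, so RT = 372.9 + 190 × 3.3219 ≈ 1004.066 ms.

1004 ms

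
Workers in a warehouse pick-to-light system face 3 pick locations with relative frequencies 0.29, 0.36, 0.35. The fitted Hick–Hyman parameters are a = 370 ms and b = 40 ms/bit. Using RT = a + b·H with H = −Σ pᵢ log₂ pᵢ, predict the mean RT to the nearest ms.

433 ms

H = 0.29·log₂(1/0.29) + 0.36·log₂(1/0.36) + 0.35·log₂(1/0.35) = 1.5786 bits.
RT = 370 + 40 × 1.5786 = 433.14 ms.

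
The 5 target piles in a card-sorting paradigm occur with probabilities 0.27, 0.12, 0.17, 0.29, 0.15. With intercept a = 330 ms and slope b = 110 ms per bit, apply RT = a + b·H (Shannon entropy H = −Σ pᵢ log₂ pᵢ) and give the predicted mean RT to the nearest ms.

576 ms

Entropy contributions −pᵢ log₂ pᵢ: 0.5100, 0.3671, 0.4346, 0.5179, 0.4105; sum H = 2.2401 bits.
RT = a + bH = 330 + 110·2.2401 = 576.41 ms.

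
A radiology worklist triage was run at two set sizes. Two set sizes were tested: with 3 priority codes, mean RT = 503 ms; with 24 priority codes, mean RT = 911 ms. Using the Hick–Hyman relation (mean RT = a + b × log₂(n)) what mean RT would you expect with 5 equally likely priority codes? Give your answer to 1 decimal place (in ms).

603.2 ms

Fit slope and intercept:
  b = (911 − 503) / (log₂ 24 − log₂ 3) = 408 / (4.5850 − 1.5850) = 136.000 ms/bit
  a = 503 − 136.000 × 1.5850 = 287.445 ms
Then RT(5) = 287.445 + 136.000 × log₂ 5 = 287.445 + 136.000 × 2.3219 ≈ 603.227 ms.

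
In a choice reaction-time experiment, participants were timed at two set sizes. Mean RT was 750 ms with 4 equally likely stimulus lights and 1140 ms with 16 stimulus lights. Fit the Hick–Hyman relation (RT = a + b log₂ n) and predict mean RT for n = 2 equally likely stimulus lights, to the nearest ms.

555 ms

RT is linear in log₂ n, so two points fix the line:
  b = (1140 − 750) / (log₂ 16 − log₂ 4) = 390 / (4 − 2) = 195 ms/bit
  a = 750 − 195 × 2 = 360 ms
Then RT(2) = 360 + 195 × log₂ 2 = 360 + 195 × 1 ≈ 555.000 ms.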